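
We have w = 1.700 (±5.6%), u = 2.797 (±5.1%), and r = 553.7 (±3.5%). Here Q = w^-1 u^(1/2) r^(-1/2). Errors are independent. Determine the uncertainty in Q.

Q is a product of powers, so relative uncertainties combine in quadrature:
  (-1·δw/w)² = (-1×0.0560)² = 0.00314;  (½·δu/u)² = (0.5×0.0510)² = 0.000650;  (−½·δr/r)² = (-0.5×0.0350)² = 0.000306
δQ/Q = √(0.00409) = 0.0640
Q = 0.04181, so δQ = 0.0640 × 0.04181 = 0.00267.

0.00267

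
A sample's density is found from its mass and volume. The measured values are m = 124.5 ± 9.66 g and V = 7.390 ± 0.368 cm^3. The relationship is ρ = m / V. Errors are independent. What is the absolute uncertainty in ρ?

1.55 g/cm^3

For a monomial ρ ∝ m, V^-1, fractional errors add in quadrature:
  (1·δm/m)² = (1×0.0776)² = 0.00602;  (-1·δV/V)² = (-1×0.0498)² = 0.00248
δρ/ρ = √(0.00850) = 0.0922
ρ = 16.85 g/cm^3, so δρ = 0.0922 × 16.85 = 1.55 g/cm^3.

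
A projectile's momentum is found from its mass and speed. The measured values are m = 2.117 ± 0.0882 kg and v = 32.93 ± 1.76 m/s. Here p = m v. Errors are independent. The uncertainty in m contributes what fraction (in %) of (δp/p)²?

37.8%

(δp/p)² = (1·δm/m)² + (1·δv/v)²
  m term: (1×0.0417)² = 0.00174
  v term: (1×0.0534)² = 0.00286
Total = 0.00459. Share from m = 0.00174/0.00459 = 0.378.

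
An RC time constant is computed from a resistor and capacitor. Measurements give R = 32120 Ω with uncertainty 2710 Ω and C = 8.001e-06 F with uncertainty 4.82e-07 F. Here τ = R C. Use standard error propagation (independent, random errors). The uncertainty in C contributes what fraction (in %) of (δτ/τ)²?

33.8%

(δτ/τ)² = (1·δR/R)² + (1·δC/C)²
  R term: (1×0.0844)² = 0.00712
  C term: (1×0.0602)² = 0.00363
Total = 0.0107. Share from C = 0.00363/0.0107 = 0.338.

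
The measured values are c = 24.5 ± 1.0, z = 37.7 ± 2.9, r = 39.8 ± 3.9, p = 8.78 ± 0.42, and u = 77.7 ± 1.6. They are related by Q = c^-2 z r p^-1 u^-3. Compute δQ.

1.02e-07

Since Q is a product/quotient, work with relative uncertainties:
  (-2·δc/c)² = (-2×0.0408)² = 0.00666;  (1·δz/z)² = (1×0.0769)² = 0.00592;  (1·δr/r)² = (1×0.0980)² = 0.00960;  (-1·δp/p)² = (-1×0.0478)² = 0.00229;  (-3·δu/u)² = (-3×0.0206)² = 0.00382
δQ/Q = √(0.0283) = 0.168
Q = 6.07e-07, so δQ = 0.168 × 6.07e-07 = 1.02e-07.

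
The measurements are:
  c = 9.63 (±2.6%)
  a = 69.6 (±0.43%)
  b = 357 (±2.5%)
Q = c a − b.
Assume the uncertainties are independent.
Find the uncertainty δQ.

19.8

Let p = c·a = 670. δp/p = √((1·δc/c)² + (1·δa/a)²) = √(0.000676 + 1.85e-05) = 0.0264, so δp = 17.7.
Q = p − b: δQ = √(δp² + δb²) = √(312 + 79.7) = 19.8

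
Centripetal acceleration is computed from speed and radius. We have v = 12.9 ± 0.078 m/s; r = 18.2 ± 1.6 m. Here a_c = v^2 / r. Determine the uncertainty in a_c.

0.811 m/s^2

a_c is a product of powers, so relative uncertainties combine in quadrature:
  (2·δv/v)² = (2×0.00605)² = 0.000146;  (-1·δr/r)² = (-1×0.0879)² = 0.00773
δa_c/a_c = √(0.00787) = 0.0887
a_c = 9.14 m/s^2, so δa_c = 0.0887 × 9.14 = 0.811 m/s^2.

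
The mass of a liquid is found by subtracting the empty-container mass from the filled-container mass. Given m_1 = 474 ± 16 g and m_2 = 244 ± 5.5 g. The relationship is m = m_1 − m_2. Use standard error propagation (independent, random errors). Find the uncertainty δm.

m is a linear combination, so absolute uncertainties add in quadrature:
  (δm_1)² = 256;  (δm_2)² = 30.2
δm = √(286) = 16.9 g

16.9 g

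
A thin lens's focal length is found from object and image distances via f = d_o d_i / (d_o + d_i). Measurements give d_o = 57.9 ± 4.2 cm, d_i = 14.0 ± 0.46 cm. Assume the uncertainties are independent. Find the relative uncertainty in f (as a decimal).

0.0300

∂f/∂d_o = (d_i/(d_o+d_i))² = 0.0379;  ∂f/∂d_i = (d_o/(d_o+d_i))² = 0.648
δf = √((∂f/∂d_o · δd_o)² + (∂f/∂d_i · δd_i)²) = √(0.0254 + 0.0890) = 0.338 cm
f = 11.3 cm, so δf/f = 0.338/11.3 = 0.0300.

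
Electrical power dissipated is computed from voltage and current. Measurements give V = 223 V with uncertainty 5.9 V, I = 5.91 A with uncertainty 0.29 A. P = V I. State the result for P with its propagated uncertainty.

1320 ± 73.5 W

Each factor contributes (exponent × relative error)² to (δP/P)²:
  (1·δV/V)² = (1×0.0265)² = 0.000700;  (1·δI/I)² = (1×0.0491)² = 0.00241
δP/P = √(0.00311) = 0.0557
P = 1320 W, so δP = 0.0557 × 1320 = 73.5 W.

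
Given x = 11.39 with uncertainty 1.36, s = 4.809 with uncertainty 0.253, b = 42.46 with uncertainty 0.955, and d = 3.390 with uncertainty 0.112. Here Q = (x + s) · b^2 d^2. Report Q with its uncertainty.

Let u = x + s = 16.20. δu = √(δx² + δs²) = √(1.85 + 0.0640) = 1.38, so δu/u = 0.0854.
Q is then a monomial in u, b, d:
δQ/Q = √((δu/u)² + (2·δb/b)² + (2·δd/d)²) = √(0.00729 + 0.00202 + 0.00437) = 0.117
Q = 335600, so δQ = 0.117 × 335600 = 39300.

335600 ± 39300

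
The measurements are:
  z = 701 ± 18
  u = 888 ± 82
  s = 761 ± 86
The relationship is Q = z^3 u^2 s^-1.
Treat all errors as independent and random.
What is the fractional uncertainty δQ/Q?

0.230

Q is a product of powers, so relative uncertainties combine in quadrature:
  (3·δz/z)² = (3×0.0257)² = 0.00593;  (2·δu/u)² = (2×0.0923)² = 0.0341;  (-1·δs/s)² = (-1×0.113)² = 0.0128
δQ/Q = √(0.0528) = 0.230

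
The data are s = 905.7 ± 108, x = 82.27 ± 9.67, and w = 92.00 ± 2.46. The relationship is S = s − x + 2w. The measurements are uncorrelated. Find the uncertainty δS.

Each term contributes (cᵢ δxᵢ)² to (δS)²:
  (δs)² = 11700;  (δx)² = 93.5;  (2·δw)² = 24.2
δS = √(11800) = 109

109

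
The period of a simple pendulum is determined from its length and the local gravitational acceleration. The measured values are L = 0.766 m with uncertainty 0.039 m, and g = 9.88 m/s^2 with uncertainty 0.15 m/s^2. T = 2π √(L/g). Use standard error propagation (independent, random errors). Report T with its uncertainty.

1.75 ± 0.0465 s

T is a product of powers, so relative uncertainties combine in quadrature:
  (½·δL/L)² = (0.5×0.0509)² = 0.000648;  (−½·δg/g)² = (-0.5×0.0152)² = 5.76e-05
δT/T = √(0.000706) = 0.0266
T = 1.75 s, so δT = 0.0266 × 1.75 = 0.0465 s.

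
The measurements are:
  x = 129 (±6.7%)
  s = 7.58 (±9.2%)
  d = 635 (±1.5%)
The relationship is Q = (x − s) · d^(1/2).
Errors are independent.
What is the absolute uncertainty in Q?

Let u = x − s = 121. δu = √(δx² + δs²) = √(74.7 + 0.486) = 8.67, so δu/u = 0.0714.
Q is then a monomial in u, d:
δQ/Q = √((δu/u)² + (½·δd/d)²) = √(0.00510 + 5.63e-05) = 0.0718
Q = 3060, so δQ = 0.0718 × 3060 = 220.

220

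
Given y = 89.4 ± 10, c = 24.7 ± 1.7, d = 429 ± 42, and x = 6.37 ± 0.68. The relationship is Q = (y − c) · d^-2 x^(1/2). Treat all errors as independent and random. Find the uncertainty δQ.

0.000228

Let u = y − c = 64.7. δu = √(δy² + δc²) = √(100 + 2.89) = 10.1, so δu/u = 0.157.
Q is then a monomial in u, d, x:
δQ/Q = √((δu/u)² + (-2·δd/d)² + (½·δx/x)²) = √(0.0246 + 0.0383 + 0.00285) = 0.256
Q = 0.000887, so δQ = 0.256 × 0.000887 = 0.000228.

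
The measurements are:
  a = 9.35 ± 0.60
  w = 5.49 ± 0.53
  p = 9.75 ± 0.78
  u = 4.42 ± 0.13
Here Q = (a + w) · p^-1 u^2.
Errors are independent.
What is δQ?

Let h = a + w = 14.8. δh = √(δa² + δw²) = √(0.360 + 0.281) = 0.801, so δh/h = 0.0539.
Q is then a monomial in h, p, u:
δQ/Q = √((δh/h)² + (-1·δp/p)² + (2·δu/u)²) = √(0.00291 + 0.00640 + 0.00346) = 0.113
Q = 29.7, so δQ = 0.113 × 29.7 = 3.36.

3.36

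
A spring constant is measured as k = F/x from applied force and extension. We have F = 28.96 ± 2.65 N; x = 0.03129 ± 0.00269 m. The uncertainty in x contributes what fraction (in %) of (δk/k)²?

(δk/k)² = (1·δF/F)² + (-1·δx/x)²
  F term: (1×0.0915)² = 0.00837
  x term: (-1×0.0860)² = 0.00739
Total = 0.0158. Share from x = 0.00739/0.0158 = 0.469.

46.9%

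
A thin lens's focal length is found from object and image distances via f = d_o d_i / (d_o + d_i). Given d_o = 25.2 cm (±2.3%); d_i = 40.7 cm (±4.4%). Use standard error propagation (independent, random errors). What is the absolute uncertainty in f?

0.343 cm

∂f/∂d_o = (d_i/(d_o+d_i))² = 0.381;  ∂f/∂d_i = (d_o/(d_o+d_i))² = 0.146
δf = √((∂f/∂d_o · δd_o)² + (∂f/∂d_i · δd_i)²) = √(0.0489 + 0.0686) = 0.343 cm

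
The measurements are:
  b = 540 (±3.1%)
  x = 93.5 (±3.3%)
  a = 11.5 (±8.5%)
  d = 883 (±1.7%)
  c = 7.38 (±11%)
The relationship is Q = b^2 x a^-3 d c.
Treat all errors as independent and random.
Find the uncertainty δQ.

3.35e+07

Relative error in a monomial: (δQ/Q)² = Σ (nᵢ · δxᵢ/xᵢ)².
  (2·δb/b)² = (2×0.0310)² = 0.00384;  (1·δx/x)² = (1×0.0330)² = 0.00109;  (-3·δa/a)² = (-3×0.0850)² = 0.0650;  (1·δd/d)² = (1×0.0170)² = 0.000289;  (1·δc/c)² = (1×0.110)² = 0.0121
δQ/Q = √(0.0823) = 0.287
Q = 1.17e+08, so δQ = 0.287 × 1.17e+08 = 3.35e+07.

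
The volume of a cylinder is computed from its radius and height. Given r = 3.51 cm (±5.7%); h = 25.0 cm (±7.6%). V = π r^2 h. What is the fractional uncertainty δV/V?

0.137

Since V is a product/quotient, work with relative uncertainties:
  (2·δr/r)² = (2×0.0570)² = 0.0130;  (1·δh/h)² = (1×0.0760)² = 0.00578
δV/V = √(0.0188) = 0.137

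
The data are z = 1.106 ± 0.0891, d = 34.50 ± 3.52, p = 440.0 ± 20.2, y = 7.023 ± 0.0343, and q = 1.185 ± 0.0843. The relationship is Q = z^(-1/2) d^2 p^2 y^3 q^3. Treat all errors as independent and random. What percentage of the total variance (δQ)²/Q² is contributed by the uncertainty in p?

8.65%

(δQ/Q)² = (−½·δz/z)² + (2·δd/d)² + (2·δp/p)² + (3·δy/y)² + (3·δq/q)²
  z term: (-0.5×0.0806)² = 0.00162
  d term: (2×0.102)² = 0.0416
  p term: (2×0.0459)² = 0.00843
  y term: (3×0.00488)² = 0.000215
  q term: (3×0.0711)² = 0.0455
Total = 0.0975. Share from p = 0.00843/0.0975 = 0.0865.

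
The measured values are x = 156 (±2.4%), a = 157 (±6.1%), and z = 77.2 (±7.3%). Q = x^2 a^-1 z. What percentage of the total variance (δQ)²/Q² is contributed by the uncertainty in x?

20.3%

(δQ/Q)² = (2·δx/x)² + (-1·δa/a)² + (1·δz/z)²
  x term: (2×0.0240)² = 0.00230
  a term: (-1×0.0610)² = 0.00372
  z term: (1×0.0730)² = 0.00533
Total = 0.0114. Share from x = 0.00230/0.0114 = 0.203.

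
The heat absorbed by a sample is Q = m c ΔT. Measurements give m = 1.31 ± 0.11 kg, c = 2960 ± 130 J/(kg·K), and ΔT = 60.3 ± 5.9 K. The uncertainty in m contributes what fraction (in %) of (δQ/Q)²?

(δQ/Q)² = (1·δm/m)² + (1·δc/c)² + (1·δΔT/ΔT)²
  m term: (1×0.0840)² = 0.00705
  c term: (1×0.0439)² = 0.00193
  ΔT term: (1×0.0978)² = 0.00957
Total = 0.0186. Share from m = 0.00705/0.0186 = 0.380.

38.0%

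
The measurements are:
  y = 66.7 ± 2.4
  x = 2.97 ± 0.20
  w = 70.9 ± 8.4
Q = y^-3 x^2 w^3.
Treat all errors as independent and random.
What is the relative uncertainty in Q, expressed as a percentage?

Since Q is a product/quotient, work with relative uncertainties:
  (-3·δy/y)² = (-3×0.0360)² = 0.0117;  (2·δx/x)² = (2×0.0673)² = 0.0181;  (3·δw/w)² = (3×0.118)² = 0.126
δQ/Q = √(0.156) = 0.395

39.5%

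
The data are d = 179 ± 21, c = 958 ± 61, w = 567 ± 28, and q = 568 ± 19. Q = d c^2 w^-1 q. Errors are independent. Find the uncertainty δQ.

3.01e+07

Q is a product of powers, so relative uncertainties combine in quadrature:
  (1·δd/d)² = (1×0.117)² = 0.0138;  (2·δc/c)² = (2×0.0637)² = 0.0162;  (-1·δw/w)² = (-1×0.0494)² = 0.00244;  (1·δq/q)² = (1×0.0335)² = 0.00112
δQ/Q = √(0.0335) = 0.183
Q = 1.65e+08, so δQ = 0.183 × 1.65e+08 = 3.01e+07.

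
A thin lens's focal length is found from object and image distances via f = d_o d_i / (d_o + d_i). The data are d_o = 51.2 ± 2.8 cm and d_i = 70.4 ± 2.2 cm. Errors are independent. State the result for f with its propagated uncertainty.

29.6 ± 1.02 cm

∂f/∂d_o = (d_i/(d_o+d_i))² = 0.335;  ∂f/∂d_i = (d_o/(d_o+d_i))² = 0.177
δf = √((∂f/∂d_o · δd_o)² + (∂f/∂d_i · δd_i)²) = √(0.881 + 0.152) = 1.02 cm
f = 29.6 cm.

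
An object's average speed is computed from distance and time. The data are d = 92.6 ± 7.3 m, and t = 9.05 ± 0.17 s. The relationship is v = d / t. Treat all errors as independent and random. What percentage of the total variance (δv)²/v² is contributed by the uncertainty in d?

94.6%

(δv/v)² = (1·δd/d)² + (-1·δt/t)²
  d term: (1×0.0788)² = 0.00621
  t term: (-1×0.0188)² = 0.000353
Total = 0.00657. Share from d = 0.00621/0.00657 = 0.946.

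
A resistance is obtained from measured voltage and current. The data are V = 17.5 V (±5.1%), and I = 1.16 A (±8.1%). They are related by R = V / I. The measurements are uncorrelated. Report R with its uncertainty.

15.1 ± 1.44 Ω

For a monomial R ∝ V, I^-1, fractional errors add in quadrature:
  (1·δV/V)² = (1×0.0510)² = 0.00260;  (-1·δI/I)² = (-1×0.0810)² = 0.00656
δR/R = √(0.00916) = 0.0957
R = 15.1 Ω, so δR = 0.0957 × 15.1 = 1.44 Ω.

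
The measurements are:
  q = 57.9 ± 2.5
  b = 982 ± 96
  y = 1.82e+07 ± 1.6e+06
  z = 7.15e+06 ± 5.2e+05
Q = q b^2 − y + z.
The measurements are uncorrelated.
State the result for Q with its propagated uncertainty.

Let p = q·b^2 = 5.58e+07. δp/p = √((1·δq/q)² + (2·δb/b)²) = √(0.00186 + 0.0382) = 0.200, so δp = 1.12e+07.
Q = p − y + z: δQ = √(δp² + δy² + δz²) = √(1.25e+14 + 2.56e+12 + 2.7e+11) = 1.13e+07
Q = 4.48e+07.

(4.48 ± 1.13) × 10^7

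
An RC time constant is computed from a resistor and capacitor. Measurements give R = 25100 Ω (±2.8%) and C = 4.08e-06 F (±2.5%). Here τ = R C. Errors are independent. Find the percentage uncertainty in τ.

3.75%

For a monomial τ ∝ R, C, fractional errors add in quadrature:
  (1·δR/R)² = (1×0.0280)² = 0.000784;  (1·δC/C)² = (1×0.0250)² = 0.000625
δτ/τ = √(0.00141) = 0.0375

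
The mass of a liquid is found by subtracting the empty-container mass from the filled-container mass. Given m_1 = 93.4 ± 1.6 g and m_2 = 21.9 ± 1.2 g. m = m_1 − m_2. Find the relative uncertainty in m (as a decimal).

Absolute uncertainties add in quadrature for a linear combination:
  (δm_1)² = 2.56;  (δm_2)² = 1.44
δm = √(4.00) = 2.00 g
m = 71.5 g, so δm/m = 2.00/71.5 = 0.0280.

0.0280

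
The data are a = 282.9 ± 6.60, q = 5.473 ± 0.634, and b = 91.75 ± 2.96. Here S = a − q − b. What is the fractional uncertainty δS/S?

Each term contributes (cᵢ δxᵢ)² to (δS)²:
  (δa)² = 43.6;  (δq)² = 0.402;  (δb)² = 8.76
δS = √(52.7) = 7.26
S = 185.7, so δS/S = 7.26/185.7 = 0.0391.

0.0391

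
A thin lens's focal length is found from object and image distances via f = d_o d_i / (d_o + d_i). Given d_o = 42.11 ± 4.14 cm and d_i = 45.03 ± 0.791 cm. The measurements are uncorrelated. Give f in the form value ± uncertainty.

21.76 ± 1.12 cm

∂f/∂d_o = (d_i/(d_o+d_i))² = 0.267;  ∂f/∂d_i = (d_o/(d_o+d_i))² = 0.234
δf = √((∂f/∂d_o · δd_o)² + (∂f/∂d_i · δd_i)²) = √(1.22 + 0.0341) = 1.12 cm
f = 21.76 cm.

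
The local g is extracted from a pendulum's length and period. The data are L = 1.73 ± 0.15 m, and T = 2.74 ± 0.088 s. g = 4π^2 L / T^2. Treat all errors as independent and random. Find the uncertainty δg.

0.982 m/s^2

Since g is a product/quotient, work with relative uncertainties:
  (1·δL/L)² = (1×0.0867)² = 0.00752;  (-2·δT/T)² = (-2×0.0321)² = 0.00413
δg/g = √(0.0116) = 0.108
g = 9.10 m/s^2, so δg = 0.108 × 9.10 = 0.982 m/s^2.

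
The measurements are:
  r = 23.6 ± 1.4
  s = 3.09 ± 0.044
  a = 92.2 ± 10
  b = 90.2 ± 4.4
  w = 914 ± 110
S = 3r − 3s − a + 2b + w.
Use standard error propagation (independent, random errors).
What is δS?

111

Absolute uncertainties add in quadrature for a linear combination:
  (3·δr)² = 17.6;  (3·δs)² = 0.0174;  (δa)² = 100;  (2·δb)² = 77.4;  (δw)² = 12100
δS = √(12300) = 111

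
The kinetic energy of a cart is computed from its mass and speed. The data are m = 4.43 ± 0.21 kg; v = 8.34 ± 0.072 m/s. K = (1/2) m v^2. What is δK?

Since K is a product/quotient, work with relative uncertainties:
  (1·δm/m)² = (1×0.0474)² = 0.00225;  (2·δv/v)² = (2×0.00863)² = 0.000298
δK/K = √(0.00255) = 0.0505
K = 154 J, so δK = 0.0505 × 154 = 7.77 J.

7.77 J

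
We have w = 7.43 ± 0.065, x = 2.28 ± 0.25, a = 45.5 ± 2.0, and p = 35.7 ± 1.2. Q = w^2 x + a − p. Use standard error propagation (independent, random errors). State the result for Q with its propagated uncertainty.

136 ± 14.2

Let h = w^2·x = 126. δh/h = √((2·δw/w)² + (1·δx/x)²) = √(0.000306 + 0.0120) = 0.111, so δh = 14.0.
Q = h + a − p: δQ = √(δh² + δa² + δp²) = √(195 + 4.00 + 1.44) = 14.2
Q = 136.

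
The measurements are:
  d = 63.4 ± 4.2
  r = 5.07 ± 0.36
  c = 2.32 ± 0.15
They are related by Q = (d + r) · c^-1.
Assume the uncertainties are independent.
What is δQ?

2.63

Let u = d + r = 68.5. δu = √(δd² + δr²) = √(17.6 + 0.130) = 4.22, so δu/u = 0.0616.
Q is then a monomial in u, c:
δQ/Q = √((δu/u)² + (-1·δc/c)²) = √(0.00379 + 0.00418) = 0.0893
Q = 29.5, so δQ = 0.0893 × 29.5 = 2.63.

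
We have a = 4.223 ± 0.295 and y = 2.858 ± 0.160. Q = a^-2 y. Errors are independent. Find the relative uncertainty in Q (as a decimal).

Each factor contributes (exponent × relative error)² to (δQ/Q)²:
  (-2·δa/a)² = (-2×0.0699)² = 0.0195;  (1·δy/y)² = (1×0.0560)² = 0.00313
δQ/Q = √(0.0227) = 0.151

0.151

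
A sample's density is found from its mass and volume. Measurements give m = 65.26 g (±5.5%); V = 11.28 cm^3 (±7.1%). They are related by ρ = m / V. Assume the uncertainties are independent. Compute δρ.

ρ is a product of powers, so relative uncertainties combine in quadrature:
  (1·δm/m)² = (1×0.0550)² = 0.00302;  (-1·δV/V)² = (-1×0.0710)² = 0.00504
δρ/ρ = √(0.00807) = 0.0898
ρ = 5.785 g/cm^3, so δρ = 0.0898 × 5.785 = 0.520 g/cm^3.

0.520 g/cm^3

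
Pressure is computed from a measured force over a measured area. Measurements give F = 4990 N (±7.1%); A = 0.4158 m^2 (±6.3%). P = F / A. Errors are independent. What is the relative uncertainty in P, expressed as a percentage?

Relative error in a monomial: (δP/P)² = Σ (nᵢ · δxᵢ/xᵢ)².
  (1·δF/F)² = (1×0.0710)² = 0.00504;  (-1·δA/A)² = (-1×0.0630)² = 0.00397
δP/P = √(0.00901) = 0.0949

9.49%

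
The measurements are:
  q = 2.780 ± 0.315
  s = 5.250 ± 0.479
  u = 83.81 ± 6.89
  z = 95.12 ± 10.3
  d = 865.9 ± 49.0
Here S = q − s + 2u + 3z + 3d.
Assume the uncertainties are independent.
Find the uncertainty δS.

Sums and differences: (δS)² = Σ (cᵢ δxᵢ)².
  (δq)² = 0.0992;  (δs)² = 0.229;  (2·δu)² = 190;  (3·δz)² = 955;  (3·δd)² = 21600
δS = √(22800) = 151

151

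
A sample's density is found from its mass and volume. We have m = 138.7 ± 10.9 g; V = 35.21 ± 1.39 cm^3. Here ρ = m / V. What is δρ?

0.346 g/cm^3

Products/powers → add relative errors in quadrature, weighted by exponent:
  (1·δm/m)² = (1×0.0786)² = 0.00618;  (-1·δV/V)² = (-1×0.0395)² = 0.00156
δρ/ρ = √(0.00773) = 0.0879
ρ = 3.939 g/cm^3, so δρ = 0.0879 × 3.939 = 0.346 g/cm^3.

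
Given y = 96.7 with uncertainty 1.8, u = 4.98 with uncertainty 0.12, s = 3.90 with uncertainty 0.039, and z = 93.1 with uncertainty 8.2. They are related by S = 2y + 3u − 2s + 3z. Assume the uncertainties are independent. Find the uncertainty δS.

24.9

Each term contributes (cᵢ δxᵢ)² to (δS)²:
  (2·δy)² = 13.0;  (3·δu)² = 0.130;  (2·δs)² = 0.00608;  (3·δz)² = 605
δS = √(618) = 24.9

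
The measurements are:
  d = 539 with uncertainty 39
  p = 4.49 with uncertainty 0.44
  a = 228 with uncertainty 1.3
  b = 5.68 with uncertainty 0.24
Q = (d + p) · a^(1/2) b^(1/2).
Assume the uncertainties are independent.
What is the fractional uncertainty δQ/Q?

0.0749

Let u = d + p = 543. δu = √(δd² + δp²) = √(1520 + 0.194) = 39.0, so δu/u = 0.0718.
Q is then a monomial in u, a, b:
δQ/Q = √((δu/u)² + (½·δa/a)² + (½·δb/b)²) = √(0.00515 + 8.13e-06 + 0.000446) = 0.0749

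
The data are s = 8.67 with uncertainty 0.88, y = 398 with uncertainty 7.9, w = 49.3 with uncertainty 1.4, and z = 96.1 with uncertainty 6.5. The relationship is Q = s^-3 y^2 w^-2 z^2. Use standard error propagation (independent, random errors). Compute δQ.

For a monomial Q ∝ s^-3, y^2, w^-2, z^2, fractional errors add in quadrature:
  (-3·δs/s)² = (-3×0.101)² = 0.0927;  (2·δy/y)² = (2×0.0198)² = 0.00158;  (-2·δw/w)² = (-2×0.0284)² = 0.00323;  (2·δz/z)² = (2×0.0676)² = 0.0183
δQ/Q = √(0.116) = 0.340
Q = 924, so δQ = 0.340 × 924 = 314.

314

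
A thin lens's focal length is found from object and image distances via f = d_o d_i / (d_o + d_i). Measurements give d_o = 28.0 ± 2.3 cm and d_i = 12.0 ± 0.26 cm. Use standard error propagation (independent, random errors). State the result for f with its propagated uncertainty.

∂f/∂d_o = (d_i/(d_o+d_i))² = 0.0900;  ∂f/∂d_i = (d_o/(d_o+d_i))² = 0.490
δf = √((∂f/∂d_o · δd_o)² + (∂f/∂d_i · δd_i)²) = √(0.0428 + 0.0162) = 0.243 cm
f = 8.40 cm.

8.40 ± 0.243 cm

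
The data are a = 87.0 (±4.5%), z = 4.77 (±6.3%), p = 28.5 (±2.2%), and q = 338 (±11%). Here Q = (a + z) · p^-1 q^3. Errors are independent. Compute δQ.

4.15e+07

Let u = a + z = 91.8. δu = √(δa² + δz²) = √(15.3 + 0.0903) = 3.93, so δu/u = 0.0428.
Q is then a monomial in u, p, q:
δQ/Q = √((δu/u)² + (-1·δp/p)² + (3·δq/q)²) = √(0.00183 + 0.000484 + 0.109) = 0.333
Q = 1.24e+08, so δQ = 0.333 × 1.24e+08 = 4.15e+07.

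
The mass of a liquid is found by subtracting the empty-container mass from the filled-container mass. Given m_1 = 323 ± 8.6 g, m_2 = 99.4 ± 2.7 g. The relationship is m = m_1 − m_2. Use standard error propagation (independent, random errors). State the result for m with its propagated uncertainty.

For a sum/difference, combine absolute errors in quadrature:
  (δm_1)² = 74.0;  (δm_2)² = 7.29
δm = √(81.2) = 9.01 g
m = 224 g.

224 ± 9.01 g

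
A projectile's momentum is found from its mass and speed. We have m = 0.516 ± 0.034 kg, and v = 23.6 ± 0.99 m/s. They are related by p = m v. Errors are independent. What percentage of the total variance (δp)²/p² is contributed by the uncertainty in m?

(δp/p)² = (1·δm/m)² + (1·δv/v)²
  m term: (1×0.0659)² = 0.00434
  v term: (1×0.0419)² = 0.00176
Total = 0.00610. Share from m = 0.00434/0.00610 = 0.712.

71.2%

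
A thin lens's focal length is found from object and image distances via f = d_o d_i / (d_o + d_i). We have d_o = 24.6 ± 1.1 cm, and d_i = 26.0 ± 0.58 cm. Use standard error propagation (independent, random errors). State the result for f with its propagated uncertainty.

12.6 ± 0.321 cm

∂f/∂d_o = (d_i/(d_o+d_i))² = 0.264;  ∂f/∂d_i = (d_o/(d_o+d_i))² = 0.236
δf = √((∂f/∂d_o · δd_o)² + (∂f/∂d_i · δd_i)²) = √(0.0843 + 0.0188) = 0.321 cm
f = 12.6 cm.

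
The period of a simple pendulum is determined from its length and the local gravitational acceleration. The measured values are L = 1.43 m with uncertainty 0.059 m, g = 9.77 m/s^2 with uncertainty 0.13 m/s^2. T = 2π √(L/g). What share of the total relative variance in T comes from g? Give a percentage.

9.42%

(δT/T)² = (½·δL/L)² + (−½·δg/g)²
  L term: (0.5×0.0413)² = 0.000426
  g term: (-0.5×0.0133)² = 4.43e-05
Total = 0.000470. Share from g = 4.43e-05/0.000470 = 0.0942.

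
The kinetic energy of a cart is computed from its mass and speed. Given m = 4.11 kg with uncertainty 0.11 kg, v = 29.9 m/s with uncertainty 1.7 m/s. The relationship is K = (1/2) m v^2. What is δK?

215 J

Since K is a product/quotient, work with relative uncertainties:
  (1·δm/m)² = (1×0.0268)² = 0.000716;  (2·δv/v)² = (2×0.0569)² = 0.0129
δK/K = √(0.0136) = 0.117
K = 1840 J, so δK = 0.117 × 1840 = 215 J.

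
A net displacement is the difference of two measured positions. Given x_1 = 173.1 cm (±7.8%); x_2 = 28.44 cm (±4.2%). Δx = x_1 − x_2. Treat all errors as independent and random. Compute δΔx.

13.6 cm

Sums and differences: (δΔx)² = Σ (cᵢ δxᵢ)².
  (δx_1)² = 182;  (δx_2)² = 1.43
δΔx = √(184) = 13.6 cm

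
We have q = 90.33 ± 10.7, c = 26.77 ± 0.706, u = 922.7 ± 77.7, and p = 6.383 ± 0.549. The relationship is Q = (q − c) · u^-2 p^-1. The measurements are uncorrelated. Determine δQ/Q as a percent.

25.3%

Let w = q − c = 63.56. δw = √(δq² + δc²) = √(114 + 0.498) = 10.7, so δw/w = 0.169.
Q is then a monomial in w, u, p:
δQ/Q = √((δw/w)² + (-2·δu/u)² + (-1·δp/p)²) = √(0.0285 + 0.0284 + 0.00740) = 0.253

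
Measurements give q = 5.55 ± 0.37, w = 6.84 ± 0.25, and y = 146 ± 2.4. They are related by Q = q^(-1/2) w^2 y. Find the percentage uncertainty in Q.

Q is a product of powers, so relative uncertainties combine in quadrature:
  (−½·δq/q)² = (-0.5×0.0667)² = 0.00111;  (2·δw/w)² = (2×0.0365)² = 0.00534;  (1·δy/y)² = (1×0.0164)² = 0.000270
δQ/Q = √(0.00672) = 0.0820

8.20%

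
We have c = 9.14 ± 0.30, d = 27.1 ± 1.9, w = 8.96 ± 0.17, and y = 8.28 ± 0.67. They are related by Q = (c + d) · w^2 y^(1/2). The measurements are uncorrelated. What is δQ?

643

Let u = c + d = 36.2. δu = √(δc² + δd²) = √(0.0900 + 3.61) = 1.92, so δu/u = 0.0531.
Q is then a monomial in u, w, y:
δQ/Q = √((δu/u)² + (2·δw/w)² + (½·δy/y)²) = √(0.00282 + 0.00144 + 0.00164) = 0.0768
Q = 8370, so δQ = 0.0768 × 8370 = 643.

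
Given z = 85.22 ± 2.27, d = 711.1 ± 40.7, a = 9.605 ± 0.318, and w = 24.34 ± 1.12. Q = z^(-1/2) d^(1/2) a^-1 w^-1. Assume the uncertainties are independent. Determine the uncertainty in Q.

Products/powers → add relative errors in quadrature, weighted by exponent:
  (−½·δz/z)² = (-0.5×0.0266)² = 0.000177;  (½·δd/d)² = (0.5×0.0572)² = 0.000819;  (-1·δa/a)² = (-1×0.0331)² = 0.00110;  (-1·δw/w)² = (-1×0.0460)² = 0.00212
δQ/Q = √(0.00421) = 0.0649
Q = 0.01236, so δQ = 0.0649 × 0.01236 = 0.000802.

0.000802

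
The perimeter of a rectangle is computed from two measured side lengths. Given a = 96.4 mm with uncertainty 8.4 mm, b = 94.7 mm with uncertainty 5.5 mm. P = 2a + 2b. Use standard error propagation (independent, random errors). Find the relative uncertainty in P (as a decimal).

0.0525

P is a linear combination, so absolute uncertainties add in quadrature:
  (2·δa)² = 282;  (2·δb)² = 121
δP = √(403) = 20.1 mm
P = 382 mm, so δP/P = 20.1/382 = 0.0525.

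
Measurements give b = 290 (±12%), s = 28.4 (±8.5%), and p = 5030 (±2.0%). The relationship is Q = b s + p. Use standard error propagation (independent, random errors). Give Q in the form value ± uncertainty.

13300 ± 1220

Let w = b·s = 8240. δw/w = √((1·δb/b)² + (1·δs/s)²) = √(0.0144 + 0.00723) = 0.147, so δw = 1210.
Q = w + p: δQ = √(δw² + δp²) = √(1.47e+06 + 10100) = 1220
Q = 13300.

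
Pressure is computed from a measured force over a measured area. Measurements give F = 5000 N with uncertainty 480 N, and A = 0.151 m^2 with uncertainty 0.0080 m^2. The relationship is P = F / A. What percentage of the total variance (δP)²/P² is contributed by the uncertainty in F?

(δP/P)² = (1·δF/F)² + (-1·δA/A)²
  F term: (1×0.0960)² = 0.00922
  A term: (-1×0.0530)² = 0.00281
Total = 0.0120. Share from F = 0.00922/0.0120 = 0.767.

76.7%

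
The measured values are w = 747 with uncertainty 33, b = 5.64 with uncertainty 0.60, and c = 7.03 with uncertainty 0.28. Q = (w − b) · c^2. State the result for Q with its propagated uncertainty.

Let u = w − b = 741. δu = √(δw² + δb²) = √(1090 + 0.360) = 33.0, so δu/u = 0.0445.
Q is then a monomial in u, c:
δQ/Q = √((δu/u)² + (2·δc/c)²) = √(0.00198 + 0.00635) = 0.0913
Q = 36600, so δQ = 0.0913 × 36600 = 3340.

36600 ± 3340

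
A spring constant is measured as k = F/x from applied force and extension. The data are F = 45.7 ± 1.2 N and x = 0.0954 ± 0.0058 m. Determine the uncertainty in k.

k is a product of powers, so relative uncertainties combine in quadrature:
  (1·δF/F)² = (1×0.0263)² = 0.000689;  (-1·δx/x)² = (-1×0.0608)² = 0.00370
δk/k = √(0.00439) = 0.0662
k = 479 N/m, so δk = 0.0662 × 479 = 31.7 N/m.

31.7 N/m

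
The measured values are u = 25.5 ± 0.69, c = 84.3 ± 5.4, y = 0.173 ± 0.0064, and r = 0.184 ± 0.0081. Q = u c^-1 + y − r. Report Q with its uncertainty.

0.291 ± 0.0234

Let p = u·c^-1 = 0.302. δp/p = √((1·δu/u)² + (-1·δc/c)²) = √(0.000732 + 0.00410) = 0.0695, so δp = 0.0210.
Q = p + y − r: δQ = √(δp² + δy² + δr²) = √(0.000442 + 4.1e-05 + 6.56e-05) = 0.0234
Q = 0.291.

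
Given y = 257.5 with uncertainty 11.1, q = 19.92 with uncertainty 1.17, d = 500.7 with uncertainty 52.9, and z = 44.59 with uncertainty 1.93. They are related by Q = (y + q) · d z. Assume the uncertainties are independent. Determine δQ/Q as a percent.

12.1%

Let u = y + q = 277.4. δu = √(δy² + δq²) = √(123 + 1.37) = 11.2, so δu/u = 0.0402.
Q is then a monomial in u, d, z:
δQ/Q = √((δu/u)² + (1·δd/d)² + (1·δz/z)²) = √(0.00162 + 0.0112 + 0.00187) = 0.121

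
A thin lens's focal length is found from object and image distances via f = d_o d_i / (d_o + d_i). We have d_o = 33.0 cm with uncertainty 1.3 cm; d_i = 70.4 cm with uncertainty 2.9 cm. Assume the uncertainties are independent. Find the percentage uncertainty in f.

∂f/∂d_o = (d_i/(d_o+d_i))² = 0.464;  ∂f/∂d_i = (d_o/(d_o+d_i))² = 0.102
δf = √((∂f/∂d_o · δd_o)² + (∂f/∂d_i · δd_i)²) = √(0.363 + 0.0873) = 0.671 cm
f = 22.5 cm, so δf/f = 0.671/22.5 = 0.0299.

2.99%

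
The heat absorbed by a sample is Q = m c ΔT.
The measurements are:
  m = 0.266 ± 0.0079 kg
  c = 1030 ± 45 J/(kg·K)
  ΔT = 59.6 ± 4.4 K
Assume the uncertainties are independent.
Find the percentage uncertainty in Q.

9.08%

Q is a product of powers, so relative uncertainties combine in quadrature:
  (1·δm/m)² = (1×0.0297)² = 0.000882;  (1·δc/c)² = (1×0.0437)² = 0.00191;  (1·δΔT/ΔT)² = (1×0.0738)² = 0.00545
δQ/Q = √(0.00824) = 0.0908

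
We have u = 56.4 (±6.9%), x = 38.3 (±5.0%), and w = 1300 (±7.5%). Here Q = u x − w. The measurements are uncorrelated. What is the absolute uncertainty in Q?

Let p = u·x = 2160. δp/p = √((1·δu/u)² + (1·δx/x)²) = √(0.00476 + 0.00250) = 0.0852, so δp = 184.
Q = p − w: δQ = √(δp² + δw²) = √(33900 + 9510) = 208

208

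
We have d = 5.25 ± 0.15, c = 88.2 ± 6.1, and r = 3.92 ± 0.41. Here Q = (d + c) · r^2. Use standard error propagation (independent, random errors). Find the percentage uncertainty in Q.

Let u = d + c = 93.5. δu = √(δd² + δc²) = √(0.0225 + 37.2) = 6.10, so δu/u = 0.0653.
Q is then a monomial in u, r:
δQ/Q = √((δu/u)² + (2·δr/r)²) = √(0.00426 + 0.0438) = 0.219

21.9%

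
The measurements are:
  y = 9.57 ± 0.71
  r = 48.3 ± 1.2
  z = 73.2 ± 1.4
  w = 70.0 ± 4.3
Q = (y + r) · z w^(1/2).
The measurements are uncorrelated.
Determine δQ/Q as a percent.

Let u = y + r = 57.9. δu = √(δy² + δr²) = √(0.504 + 1.44) = 1.39, so δu/u = 0.0241.
Q is then a monomial in u, z, w:
δQ/Q = √((δu/u)² + (1·δz/z)² + (½·δw/w)²) = √(0.000581 + 0.000366 + 0.000943) = 0.0435

4.35%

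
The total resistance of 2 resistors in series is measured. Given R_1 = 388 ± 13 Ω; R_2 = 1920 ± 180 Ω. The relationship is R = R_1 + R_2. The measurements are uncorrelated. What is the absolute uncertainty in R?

Absolute uncertainties add in quadrature for a linear combination:
  (δR_1)² = 169;  (δR_2)² = 32400
δR = √(32600) = 180 Ω

180 Ω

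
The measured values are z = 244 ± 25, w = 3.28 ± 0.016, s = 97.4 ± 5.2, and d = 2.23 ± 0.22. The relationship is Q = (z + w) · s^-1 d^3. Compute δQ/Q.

0.317

Let u = z + w = 247. δu = √(δz² + δw²) = √(625 + 0.000256) = 25.0, so δu/u = 0.101.
Q is then a monomial in u, s, d:
δQ/Q = √((δu/u)² + (-1·δs/s)² + (3·δd/d)²) = √(0.0102 + 0.00285 + 0.0876) = 0.317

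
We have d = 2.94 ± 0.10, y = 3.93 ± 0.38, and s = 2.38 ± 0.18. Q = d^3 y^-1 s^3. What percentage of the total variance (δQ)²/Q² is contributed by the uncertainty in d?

14.6%

(δQ/Q)² = (3·δd/d)² + (-1·δy/y)² + (3·δs/s)²
  d term: (3×0.0340)² = 0.0104
  y term: (-1×0.0967)² = 0.00935
  s term: (3×0.0756)² = 0.0515
Total = 0.0712. Share from d = 0.0104/0.0712 = 0.146.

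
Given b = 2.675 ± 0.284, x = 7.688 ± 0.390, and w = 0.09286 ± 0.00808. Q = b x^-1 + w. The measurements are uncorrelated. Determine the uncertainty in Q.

0.0417

Let p = b·x^-1 = 0.3479. δp/p = √((1·δb/b)² + (-1·δx/x)²) = √(0.0113 + 0.00257) = 0.118, so δp = 0.0409.
Q = p + w: δQ = √(δp² + δw²) = √(0.00168 + 6.53e-05) = 0.0417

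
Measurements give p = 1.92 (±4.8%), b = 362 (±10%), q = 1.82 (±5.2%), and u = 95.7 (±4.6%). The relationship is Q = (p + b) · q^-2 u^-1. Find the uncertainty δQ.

Let w = p + b = 364. δw = √(δp² + δb²) = √(0.00849 + 1310) = 36.2, so δw/w = 0.0995.
Q is then a monomial in w, q, u:
δQ/Q = √((δw/w)² + (-2·δq/q)² + (-1·δu/u)²) = √(0.00989 + 0.0108 + 0.00212) = 0.151
Q = 1.15, so δQ = 0.151 × 1.15 = 0.173.

0.173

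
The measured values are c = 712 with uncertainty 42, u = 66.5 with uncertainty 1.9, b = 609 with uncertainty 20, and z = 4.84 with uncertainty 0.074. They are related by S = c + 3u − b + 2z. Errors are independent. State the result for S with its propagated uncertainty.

S is a linear combination, so absolute uncertainties add in quadrature:
  (δc)² = 1760;  (3·δu)² = 32.5;  (δb)² = 400;  (2·δz)² = 0.0219
δS = √(2200) = 46.9
S = 312.

312 ± 46.9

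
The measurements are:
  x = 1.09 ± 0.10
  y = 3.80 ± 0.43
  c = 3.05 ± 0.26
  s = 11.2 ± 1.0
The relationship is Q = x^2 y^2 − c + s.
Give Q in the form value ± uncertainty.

Let p = x^2·y^2 = 17.2. δp/p = √((2·δx/x)² + (2·δy/y)²) = √(0.0337 + 0.0512) = 0.291, so δp = 5.00.
Q = p − c + s: δQ = √(δp² + δc² + δs²) = √(25.0 + 0.0676 + 1.00) = 5.10
Q = 25.3.

25.3 ± 5.10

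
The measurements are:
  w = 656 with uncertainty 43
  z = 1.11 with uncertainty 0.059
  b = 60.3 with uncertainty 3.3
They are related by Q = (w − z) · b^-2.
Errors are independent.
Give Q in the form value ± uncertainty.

0.180 ± 0.0230

Let u = w − z = 655. δu = √(δw² + δz²) = √(1850 + 0.00348) = 43.0, so δu/u = 0.0657.
Q is then a monomial in u, b:
δQ/Q = √((δu/u)² + (-2·δb/b)²) = √(0.00431 + 0.0120) = 0.128
Q = 0.180, so δQ = 0.128 × 0.180 = 0.0230.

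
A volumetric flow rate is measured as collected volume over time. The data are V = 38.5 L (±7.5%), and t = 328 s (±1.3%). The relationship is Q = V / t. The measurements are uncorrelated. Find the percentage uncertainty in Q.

7.61%

Q is a product of powers, so relative uncertainties combine in quadrature:
  (1·δV/V)² = (1×0.0750)² = 0.00562;  (-1·δt/t)² = (-1×0.0130)² = 0.000169
δQ/Q = √(0.00579) = 0.0761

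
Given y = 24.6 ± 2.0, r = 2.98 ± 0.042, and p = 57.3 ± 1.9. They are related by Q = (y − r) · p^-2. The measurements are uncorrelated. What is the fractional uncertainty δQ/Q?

0.114

Let u = y − r = 21.6. δu = √(δy² + δr²) = √(4.00 + 0.00176) = 2.00, so δu/u = 0.0925.
Q is then a monomial in u, p:
δQ/Q = √((δu/u)² + (-2·δp/p)²) = √(0.00856 + 0.00440) = 0.114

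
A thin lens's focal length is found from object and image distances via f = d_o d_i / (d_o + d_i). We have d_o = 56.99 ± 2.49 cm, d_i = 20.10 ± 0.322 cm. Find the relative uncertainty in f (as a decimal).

∂f/∂d_o = (d_i/(d_o+d_i))² = 0.0680;  ∂f/∂d_i = (d_o/(d_o+d_i))² = 0.547
δf = √((∂f/∂d_o · δd_o)² + (∂f/∂d_i · δd_i)²) = √(0.0287 + 0.0310) = 0.244 cm
f = 14.86 cm, so δf/f = 0.244/14.86 = 0.0164.

0.0164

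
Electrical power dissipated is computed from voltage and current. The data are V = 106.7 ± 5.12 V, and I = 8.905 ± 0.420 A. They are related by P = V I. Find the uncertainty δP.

63.9 W

Relative error in a monomial: (δP/P)² = Σ (nᵢ · δxᵢ/xᵢ)².
  (1·δV/V)² = (1×0.0480)² = 0.00230;  (1·δI/I)² = (1×0.0472)² = 0.00222
δP/P = √(0.00453) = 0.0673
P = 950.2 W, so δP = 0.0673 × 950.2 = 63.9 W.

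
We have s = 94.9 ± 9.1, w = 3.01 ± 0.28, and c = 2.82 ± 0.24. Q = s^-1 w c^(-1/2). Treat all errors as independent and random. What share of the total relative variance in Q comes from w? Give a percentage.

44.0%

(δQ/Q)² = (-1·δs/s)² + (1·δw/w)² + (−½·δc/c)²
  s term: (-1×0.0959)² = 0.00919
  w term: (1×0.0930)² = 0.00865
  c term: (-0.5×0.0851)² = 0.00181
Total = 0.0197. Share from w = 0.00865/0.0197 = 0.440.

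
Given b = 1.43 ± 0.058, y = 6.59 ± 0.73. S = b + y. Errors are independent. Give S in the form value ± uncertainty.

8.02 ± 0.732

S is a linear combination, so absolute uncertainties add in quadrature:
  (δb)² = 0.00336;  (δy)² = 0.533
δS = √(0.536) = 0.732
S = 8.02.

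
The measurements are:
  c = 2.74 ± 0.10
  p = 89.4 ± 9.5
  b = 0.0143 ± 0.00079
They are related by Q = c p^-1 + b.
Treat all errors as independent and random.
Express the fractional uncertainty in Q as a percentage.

Let w = c·p^-1 = 0.0306. δw/w = √((1·δc/c)² + (-1·δp/p)²) = √(0.00133 + 0.0113) = 0.112, so δw = 0.00344.
Q = w + b: δQ = √(δw² + δb²) = √(1.19e-05 + 6.24e-07) = 0.00353
Q = 0.0449, so δQ/Q = 0.00353/0.0449 = 0.0786.

7.86%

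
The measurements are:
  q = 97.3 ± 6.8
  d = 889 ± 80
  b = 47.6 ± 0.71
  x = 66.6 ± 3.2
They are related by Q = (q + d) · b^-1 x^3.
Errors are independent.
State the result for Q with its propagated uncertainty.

(6.12 ± 1.02) × 10^6

Let u = q + d = 986. δu = √(δq² + δd²) = √(46.2 + 6400) = 80.3, so δu/u = 0.0814.
Q is then a monomial in u, b, x:
δQ/Q = √((δu/u)² + (-1·δb/b)² + (3·δx/x)²) = √(0.00663 + 0.000222 + 0.0208) = 0.166
Q = 6.12e+06, so δQ = 0.166 × 6.12e+06 = 1.02e+06.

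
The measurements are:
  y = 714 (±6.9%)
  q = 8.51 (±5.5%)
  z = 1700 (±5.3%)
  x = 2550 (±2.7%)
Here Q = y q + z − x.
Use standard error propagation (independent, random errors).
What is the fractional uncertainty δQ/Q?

0.105

Let p = y·q = 6080. δp/p = √((1·δy/y)² + (1·δq/q)²) = √(0.00476 + 0.00302) = 0.0882, so δp = 536.
Q = p + z − x: δQ = √(δp² + δz² + δx²) = √(2.87e+05 + 8120 + 4740) = 548
Q = 5230, so δQ/Q = 548/5230 = 0.105.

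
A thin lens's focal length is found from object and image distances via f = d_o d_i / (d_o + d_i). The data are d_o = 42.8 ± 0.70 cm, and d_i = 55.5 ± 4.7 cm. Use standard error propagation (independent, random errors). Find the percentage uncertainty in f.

∂f/∂d_o = (d_i/(d_o+d_i))² = 0.319;  ∂f/∂d_i = (d_o/(d_o+d_i))² = 0.190
δf = √((∂f/∂d_o · δd_o)² + (∂f/∂d_i · δd_i)²) = √(0.0498 + 0.794) = 0.919 cm
f = 24.2 cm, so δf/f = 0.919/24.2 = 0.0380.

3.80%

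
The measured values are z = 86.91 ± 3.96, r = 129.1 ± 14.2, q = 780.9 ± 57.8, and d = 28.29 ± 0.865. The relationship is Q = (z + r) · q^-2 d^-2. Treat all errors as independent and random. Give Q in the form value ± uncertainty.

Let u = z + r = 216.0. δu = √(δz² + δr²) = √(15.7 + 202) = 14.7, so δu/u = 0.0682.
Q is then a monomial in u, q, d:
δQ/Q = √((δu/u)² + (-2·δq/q)² + (-2·δd/d)²) = √(0.00466 + 0.0219 + 0.00374) = 0.174
Q = 4.426e-07, so δQ = 0.174 × 4.426e-07 = 7.71e-08.

(4.426 ± 0.771) × 10^-7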